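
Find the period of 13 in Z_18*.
Powers of 13 mod 18: 13^1≡13, 13^2≡7, 13^3≡1. Order = 3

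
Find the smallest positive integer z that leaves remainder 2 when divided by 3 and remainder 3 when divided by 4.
M = 3 × 4 = 12. M₁ = 4, y₁ ≡ 1 mod 3. M₂ = 3, y₂ ≡ 3 mod 4. z = 2×4×1 + 3×3×3 ≡ 11 mod 12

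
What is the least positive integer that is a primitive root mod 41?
g = 6. Powers: [6, 36, 11, 25, 27, 39, 29, 10, 19, 32, ...] generates all 40 non-zero residues.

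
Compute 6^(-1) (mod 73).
Since 73 is prime, by Fermat 6^(-1) ≡ 6^{71} ≡ 61 (mod 73). Verify: 6 × 61 = 366 ≡ 1 (mod 73)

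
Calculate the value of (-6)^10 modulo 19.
By repeated squaring (mod 19): (-6)^{1}≡13, (-6)^{2}≡17, (-6)^{4}≡4, (-6)^{8}≡16. Then (-6)^{10} = (-6)^{8+2} ≡ 16 × 17 ≡ 6 (mod 19)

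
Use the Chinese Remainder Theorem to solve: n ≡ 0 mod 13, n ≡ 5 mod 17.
M = 13 × 17 = 221. M₁ = 17, y₁ ≡ 10 mod 13. M₂ = 13, y₂ ≡ 4 mod 17. n = 0×17×10 + 5×13×4 ≡ 39 mod 221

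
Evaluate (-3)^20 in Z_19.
Using Fermat: (-3)^{18} ≡ 1 (mod 19). 20 ≡ 2 (mod 18). So (-3)^{20} ≡ (-3)^{2} ≡ 9 (mod 19)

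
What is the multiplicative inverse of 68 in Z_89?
Since 89 is prime, by Fermat 68^(-1) ≡ 68^{87} ≡ 72 (mod 89). Verify: 68 × 72 = 4896 ≡ 1 (mod 89)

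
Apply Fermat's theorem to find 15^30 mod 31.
By Fermat's Little Theorem, 15^{30} ≡ 1 mod 31 since 31 is prime and gcd(15, 31) = 1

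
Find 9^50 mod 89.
By repeated squaring mod 89: 9^{1}≡9, 9^{2}≡81, 9^{4}≡64, 9^{8}≡2, 9^{16}≡4, 9^{32}≡16. Then 9^{50} = 9^{32+16+2} ≡ 16 × 4 × 81 ≡ 22 mod 89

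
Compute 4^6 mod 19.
By repeated squaring (mod 19): 4^{1}≡4, 4^{2}≡16, 4^{4}≡9. Then 4^{6} = 4^{4+2} ≡ 9 × 16 ≡ 11 (mod 19)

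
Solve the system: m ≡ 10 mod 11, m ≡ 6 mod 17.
M = 11 × 17 = 187. M₁ = 17, y₁ ≡ 2 mod 11. M₂ = 11, y₂ ≡ 14 mod 17. m = 10×17×2 + 6×11×14 ≡ 142 mod 187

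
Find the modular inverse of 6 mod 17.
Since 17 is prime, by Fermat 6^(-1) ≡ 6^{15} ≡ 3 mod 17. Verify: 6 × 3 = 18 ≡ 1 mod 17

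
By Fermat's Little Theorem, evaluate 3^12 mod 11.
By Fermat: 3^{10} ≡ 1 mod 11. So 3^{12} = 3^{10} · 3^{2} ≡ 3^{2} ≡ 9 mod 11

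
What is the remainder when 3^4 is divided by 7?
3^{4} = 81 ≡ 4 mod 7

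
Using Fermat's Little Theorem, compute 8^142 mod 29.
By Fermat: 8^{28} ≡ 1 mod 29. 142 = 5×28 + 2. So 8^{142} ≡ 8^{2} ≡ 6 mod 29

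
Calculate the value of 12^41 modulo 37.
Using Fermat: 12^{36} ≡ 1 (mod 37). 41 ≡ 5 (mod 36). So 12^{41} ≡ 12^{5} ≡ 7 (mod 37)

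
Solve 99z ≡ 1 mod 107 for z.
Since 107 is prime, by Fermat 99^(-1) ≡ 99^{105} ≡ 40 mod 107. Verify: 99 × 40 = 3960 ≡ 1 mod 107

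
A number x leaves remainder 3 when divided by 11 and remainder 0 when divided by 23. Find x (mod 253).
M = 11 × 23 = 253. M₁ = 23, y₁ ≡ 1 (mod 11). M₂ = 11, y₂ ≡ 21 (mod 23). x = 3×23×1 + 0×11×21 ≡ 69 (mod 253)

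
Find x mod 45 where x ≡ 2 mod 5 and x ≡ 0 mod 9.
M = 5 × 9 = 45. M₁ = 9, y₁ ≡ 4 mod 5. M₂ = 5, y₂ ≡ 2 mod 9. x = 2×9×4 + 0×5×2 ≡ 27 mod 45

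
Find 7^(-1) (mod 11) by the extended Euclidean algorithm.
Extended GCD: 7(-3) + 11(2) = 1. So 7^(-1) ≡ -3 ≡ 8 (mod 11). Verify: 7 × 8 = 56 ≡ 1 (mod 11)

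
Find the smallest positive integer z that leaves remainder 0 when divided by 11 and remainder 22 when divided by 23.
M = 11 × 23 = 253. M₁ = 23, y₁ ≡ 1 mod 11. M₂ = 11, y₂ ≡ 21 mod 23. z = 0×23×1 + 22×11×21 ≡ 22 mod 253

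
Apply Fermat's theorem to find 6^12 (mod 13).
By Fermat's Little Theorem, 6^{12} ≡ 1 (mod 13) since 13 is prime and gcd(6, 13) = 1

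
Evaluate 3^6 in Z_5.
Using Fermat: 3^{4} ≡ 1 (mod 5). 6 ≡ 2 (mod 4). So 3^{6} ≡ 3^{2} ≡ 4 (mod 5)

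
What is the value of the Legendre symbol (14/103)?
(14/103) = 14^{51} mod 103 = 1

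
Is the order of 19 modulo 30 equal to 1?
Powers of 19 mod 30: 19^1≡19, 19^2≡1. 19^1≡19≢1, so ord ≠ 1. No, the actual order is 2.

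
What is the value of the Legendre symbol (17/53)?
(17/53) = 17^{26} mod 53 = 1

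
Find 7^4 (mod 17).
7^{4} = 2401 ≡ 4 (mod 17)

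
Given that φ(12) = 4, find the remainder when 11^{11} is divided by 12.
By Euler: 11^{4} ≡ 1 (mod 12) since gcd(11, 12) = 1. 11 = 2×4 + 3. So 11^{11} ≡ 11^{3} ≡ 11 (mod 12)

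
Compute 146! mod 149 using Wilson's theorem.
(148)! = (146)! × (147) × (148) ≡ -1 mod 149. So (146)! ≡ -1 × [(148)(147)]^(-1) ≡ 74 mod 149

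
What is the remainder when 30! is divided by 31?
By Wilson's theorem, (30)! ≡ -1 ≡ 30 (mod 31)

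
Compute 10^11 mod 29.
By repeated squaring mod 29: 10^{1}≡10, 10^{2}≡13, 10^{4}≡24, 10^{8}≡25. Then 10^{11} = 10^{8+2+1} ≡ 25 × 13 × 10 ≡ 2 mod 29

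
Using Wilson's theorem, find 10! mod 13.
(12)! = (10)! × (11) × (12) ≡ -1 (mod 13). So (10)! ≡ -1 × [(12)(11)]^(-1) ≡ 6 (mod 13)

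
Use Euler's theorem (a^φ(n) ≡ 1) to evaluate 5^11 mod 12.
By Euler: 5^{4} ≡ 1 mod 12 since gcd(5, 12) = 1. 11 = 2×4 + 3. So 5^{11} ≡ 5^{3} ≡ 5 mod 12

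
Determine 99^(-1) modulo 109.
Since 109 is prime, by Fermat 99^(-1) ≡ 99^{107} ≡ 98 mod 109. Verify: 99 × 98 = 9702 ≡ 1 mod 109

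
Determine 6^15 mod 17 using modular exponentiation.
By repeated squaring mod 17: 6^{1}≡6, 6^{2}≡2, 6^{4}≡4, 6^{8}≡16. Then 6^{15} = 6^{8+4+2+1} ≡ 16 × 4 × 2 × 6 ≡ 3 mod 17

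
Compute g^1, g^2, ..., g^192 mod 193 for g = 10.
10^1, 10^2, ..., 10^{192} mod 193: [10, 100, 35, 157, 26, 67, 91, 138, 29, 97, 5, 50, 114, 175, 13, 130, 142, 69, 111, 145, 99, 25, 57, 184, 103, 65, 71, 131, 152, 169, 146, 109, 125, 92, 148, 129, 132, 162, 76, 181, 73, 151, 159, 46, 74, 161, 66, 81, 38, 187, 133, 172, 176, 23, 37, 177, 33, 137, 19, 190, 163, 86, 88, 108, 115, 185, 113, 165, 106, 95, 178, 43, 44, 54, 154, 189, 153, 179, 53, 144, 89, 118, 22, 27, 77, 191, 173, 186, 123, 72, 141, 59, 11, 110, 135, 192, 183, 93, 158, 36, 167, 126, 102, 55, 164, 96, 188, 143, 79, 18, 180, 63, 51, 124, 82, 48, 94, 168, 136, 9, 90, 128, 122, 62, 41, 24, 47, 84, 68, 101, 45, 64, 61, 31, 117, 12, 120, 42, 34, 147, 119, 32, 127, 112, 155, 6, 60, 21, 17, 170, 156, 16, 160, 56, 174, 3, 30, 107, 105, 85, 78, 8, 80, 28, 87, 98, 15, 150, 149, 139, 39, 4, 40, 14, 140, 49, 104, 75, 171, 166, 116, 2, 20, 7, 70, 121, 52, 134, 182, 83, 58, 1]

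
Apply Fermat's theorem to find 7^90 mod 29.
By Fermat: 7^{28} ≡ 1 mod 29. 90 = 3×28 + 6. So 7^{90} ≡ 7^{6} ≡ 25 mod 29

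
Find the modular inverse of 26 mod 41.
Since 41 is prime, by Fermat 26^(-1) ≡ 26^{39} ≡ 30 (mod 41). Verify: 26 × 30 = 780 ≡ 1 (mod 41)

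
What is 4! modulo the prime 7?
(6)! = (4)! × (5) × (6) ≡ -1 mod 7. So (4)! ≡ -1 × [(6)(5)]^(-1) ≡ 3 mod 7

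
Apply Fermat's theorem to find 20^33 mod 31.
By Fermat: 20^{30} ≡ 1 mod 31. So 20^{33} = 20^{30} · 20^{3} ≡ 20^{3} ≡ 2 mod 31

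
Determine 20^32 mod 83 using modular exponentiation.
By repeated squaring (mod 83): 20^{1}≡20, 20^{2}≡68, 20^{4}≡59, 20^{8}≡78, 20^{16}≡25, 20^{32}≡44. So 20^{32} ≡ 44 (mod 83)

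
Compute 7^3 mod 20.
7^{3} = 343 ≡ 3 mod 20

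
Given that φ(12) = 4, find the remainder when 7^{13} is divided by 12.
By Euler: 7^{4} ≡ 1 mod 12 since gcd(7, 12) = 1. 13 = 3×4 + 1. So 7^{13} ≡ 7^{1} ≡ 7 mod 12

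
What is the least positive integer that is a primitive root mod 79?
g = 3. For each prime q|78: 3^{39}≡78, 3^{26}≡23, 3^{6}≡18, none ≡ 1, so ord_79(3) = 78 and 3 is a primitive root.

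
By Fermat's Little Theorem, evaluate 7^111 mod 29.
By Fermat: 7^{28} ≡ 1 (mod 29). 111 = 3×28 + 27. So 7^{111} ≡ 7^{27} ≡ 25 (mod 29)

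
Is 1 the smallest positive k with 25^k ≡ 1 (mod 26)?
Powers of 25 mod 26: 25^1≡25, 25^2≡1. 25^1≡25≢1, so ord ≠ 1. No, the actual order is 2.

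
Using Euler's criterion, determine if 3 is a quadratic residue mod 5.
By Euler's criterion: 3^{2} ≡ 4 (mod 5). Since this equals -1 (≡ 4), 3 is not a QR.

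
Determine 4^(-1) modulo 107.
Since 107 is prime, by Fermat 4^(-1) ≡ 4^{105} ≡ 27 (mod 107). Verify: 4 × 27 = 108 ≡ 1 (mod 107)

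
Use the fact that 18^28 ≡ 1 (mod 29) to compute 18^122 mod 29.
By Fermat: 18^{28} ≡ 1 (mod 29). 122 = 4×28 + 10. So 18^{122} ≡ 18^{10} ≡ 22 (mod 29)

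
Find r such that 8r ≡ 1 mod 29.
Since 29 is prime, by Fermat 8^(-1) ≡ 8^{27} ≡ 11 mod 29. Verify: 8 × 11 = 88 ≡ 1 mod 29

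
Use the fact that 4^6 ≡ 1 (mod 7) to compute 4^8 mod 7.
By Fermat: 4^{6} ≡ 1 (mod 7). So 4^{8} = 4^{6} · 4^{2} ≡ 4^{2} ≡ 2 (mod 7)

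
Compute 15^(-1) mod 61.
Since 61 is prime, by Fermat 15^(-1) ≡ 15^{59} ≡ 57 mod 61. Verify: 15 × 57 = 855 ≡ 1 mod 61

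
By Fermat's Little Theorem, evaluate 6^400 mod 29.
By Fermat: 6^{28} ≡ 1 (mod 29). 400 ≡ 8 (mod 28). So 6^{400} ≡ 6^{8} ≡ 23 (mod 29)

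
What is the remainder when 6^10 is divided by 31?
By repeated squaring (mod 31): 6^{1}≡6, 6^{2}≡5, 6^{4}≡25, 6^{8}≡5. Then 6^{10} = 6^{8+2} ≡ 5 × 5 ≡ 25 (mod 31)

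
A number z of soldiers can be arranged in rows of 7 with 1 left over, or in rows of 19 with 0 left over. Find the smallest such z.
M = 7 × 19 = 133. M₁ = 19, y₁ ≡ 3 mod 7. M₂ = 7, y₂ ≡ 11 mod 19. z = 1×19×3 + 0×7×11 ≡ 57 mod 133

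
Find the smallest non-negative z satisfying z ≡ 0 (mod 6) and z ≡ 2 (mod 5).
M = 6 × 5 = 30. M₁ = 5, y₁ ≡ 5 (mod 6). M₂ = 6, y₂ ≡ 1 (mod 5). z = 0×5×5 + 2×6×1 ≡ 12 (mod 30)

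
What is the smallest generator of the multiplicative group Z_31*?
g = 3. For each prime q|30: 3^{15}≡30, 3^{10}≡25, 3^{6}≡16, none ≡ 1, so ord_31(3) = 30 and 3 is a primitive root.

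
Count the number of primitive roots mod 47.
A prime p has φ(p-1) primitive roots; here φ(46) = 22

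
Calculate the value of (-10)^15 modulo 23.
By repeated squaring mod 23: (-10)^{1}≡13, (-10)^{2}≡8, (-10)^{4}≡18, (-10)^{8}≡2. Then (-10)^{15} = (-10)^{8+4+2+1} ≡ 2 × 18 × 8 × 13 ≡ 18 mod 23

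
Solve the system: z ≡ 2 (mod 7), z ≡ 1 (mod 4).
M = 7 × 4 = 28. M₁ = 4, y₁ ≡ 2 (mod 7). M₂ = 7, y₂ ≡ 3 (mod 4). z = 2×4×2 + 1×7×3 ≡ 9 (mod 28)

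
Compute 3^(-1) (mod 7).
Since 7 is prime, by Fermat 3^(-1) ≡ 3^{5} ≡ 5 (mod 7). Verify: 3 × 5 = 15 ≡ 1 (mod 7)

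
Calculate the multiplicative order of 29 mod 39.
Powers of 29 mod 39: 29^1≡29, 29^2≡22, 29^3≡14, 29^4≡16, 29^5≡35, 29^6≡1. ord_39(29) = 6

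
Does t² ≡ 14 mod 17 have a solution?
By Euler's criterion: 14^{8} ≡ 16 mod 17. Since this equals -1 (≡ 16), 14 is not a QR.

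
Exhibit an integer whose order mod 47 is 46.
5 has order 46 mod 47 since 5^{46} ≡ 1 mod 47 and no smaller power works.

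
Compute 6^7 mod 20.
By repeated squaring (mod 20): 6^{1}≡6, 6^{2}≡16, 6^{4}≡16. Then 6^{7} = 6^{4+2+1} ≡ 16 × 16 × 6 ≡ 16 (mod 20)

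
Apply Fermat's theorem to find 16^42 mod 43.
By Fermat's Little Theorem, 16^{42} ≡ 1 mod 43 since 43 is prime and gcd(16, 43) = 1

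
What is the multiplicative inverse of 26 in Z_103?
Since 103 is prime, by Fermat 26^(-1) ≡ 26^{101} ≡ 4 mod 103. Verify: 26 × 4 = 104 ≡ 1 mod 103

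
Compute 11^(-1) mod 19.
Since 19 is prime, by Fermat 11^(-1) ≡ 11^{17} ≡ 7 mod 19. Verify: 11 × 7 = 77 ≡ 1 mod 19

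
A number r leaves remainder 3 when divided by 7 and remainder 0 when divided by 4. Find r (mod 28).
M = 7 × 4 = 28. M₁ = 4, y₁ ≡ 2 (mod 7). M₂ = 7, y₂ ≡ 3 (mod 4). r = 3×4×2 + 0×7×3 ≡ 24 (mod 28)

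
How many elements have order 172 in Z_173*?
A prime p has φ(p-1) primitive roots; here φ(172) = 84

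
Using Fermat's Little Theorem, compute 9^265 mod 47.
By Fermat: 9^{46} ≡ 1 mod 47. 265 ≡ 35 mod 46. So 9^{265} ≡ 9^{35} ≡ 3 mod 47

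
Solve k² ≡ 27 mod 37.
The square roots of 27 mod 37 are 8 and 29. Verify: 8² = 64 ≡ 27 mod 37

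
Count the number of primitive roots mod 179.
Number of primitive roots mod 179 = φ(p-1) = φ(178) = 88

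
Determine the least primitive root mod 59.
g = 2. For each prime q|58: 2^{29}≡58, 2^{2}≡4, none ≡ 1, so ord_59(2) = 58 and 2 is a primitive root.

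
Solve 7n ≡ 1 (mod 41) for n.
Since 41 is prime, by Fermat 7^(-1) ≡ 7^{39} ≡ 6 (mod 41). Verify: 7 × 6 = 42 ≡ 1 (mod 41)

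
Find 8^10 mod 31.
By repeated squaring mod 31: 8^{1}≡8, 8^{2}≡2, 8^{4}≡4, 8^{8}≡16. Then 8^{10} = 8^{8+2} ≡ 16 × 2 ≡ 1 mod 31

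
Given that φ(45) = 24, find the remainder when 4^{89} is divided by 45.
By Euler: 4^{24} ≡ 1 mod 45 since gcd(4, 45) = 1. 89 = 3×24 + 17. So 4^{89} ≡ 4^{17} ≡ 34 mod 45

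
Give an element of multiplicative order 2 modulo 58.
57 has order 2 mod 58 since 57^{2} ≡ 1 (mod 58) and no smaller power works.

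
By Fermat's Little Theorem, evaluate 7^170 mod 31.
By Fermat: 7^{30} ≡ 1 (mod 31). 170 ≡ 20 (mod 30). So 7^{170} ≡ 7^{20} ≡ 5 (mod 31)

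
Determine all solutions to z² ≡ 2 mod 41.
The square roots of 2 mod 41 are 17 and 24. Verify: 17² = 289 ≡ 2 mod 41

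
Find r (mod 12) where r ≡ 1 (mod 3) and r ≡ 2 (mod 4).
M = 3 × 4 = 12. M₁ = 4, y₁ ≡ 1 (mod 3). M₂ = 3, y₂ ≡ 3 (mod 4). r = 1×4×1 + 2×3×3 ≡ 10 (mod 12)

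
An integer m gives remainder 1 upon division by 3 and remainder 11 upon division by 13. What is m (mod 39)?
M = 3 × 13 = 39. M₁ = 13, y₁ ≡ 1 (mod 3). M₂ = 3, y₂ ≡ 9 (mod 13). m = 1×13×1 + 11×3×9 ≡ 37 (mod 39)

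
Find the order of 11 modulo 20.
Powers of 11 mod 20: 11^1≡11, 11^2≡1. ord_20(11) = 2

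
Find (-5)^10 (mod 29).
By repeated squaring (mod 29): (-5)^{1}≡24, (-5)^{2}≡25, (-5)^{4}≡16, (-5)^{8}≡24. Then (-5)^{10} = (-5)^{8+2} ≡ 24 × 25 ≡ 20 (mod 29)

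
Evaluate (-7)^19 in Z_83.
By repeated squaring (mod 83): (-7)^{1}≡76, (-7)^{2}≡49, (-7)^{4}≡77, (-7)^{8}≡36, (-7)^{16}≡51. Then (-7)^{19} = (-7)^{16+2+1} ≡ 51 × 49 × 76 ≡ 20 (mod 83)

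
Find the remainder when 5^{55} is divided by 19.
By Fermat: 5^{18} ≡ 1 mod 19. 55 = 3×18 + 1. So 5^{55} ≡ 5^{1} ≡ 5 mod 19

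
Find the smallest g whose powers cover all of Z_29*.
g = 2. For each prime q|28: 2^{14}≡28, 2^{4}≡16, none ≡ 1, so ord_29(2) = 28 and 2 is a primitive root.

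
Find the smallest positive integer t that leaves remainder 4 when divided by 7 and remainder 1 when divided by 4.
M = 7 × 4 = 28. M₁ = 4, y₁ ≡ 2 (mod 7). M₂ = 7, y₂ ≡ 3 (mod 4). t = 4×4×2 + 1×7×3 ≡ 25 (mod 28)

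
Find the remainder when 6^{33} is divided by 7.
By Fermat: 6^{6} ≡ 1 mod 7. 33 = 5×6 + 3. So 6^{33} ≡ 6^{3} ≡ 6 mod 7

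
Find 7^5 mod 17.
By repeated squaring mod 17: 7^{1}≡7, 7^{2}≡15, 7^{4}≡4. Then 7^{5} = 7^{4+1} ≡ 4 × 7 ≡ 11 mod 17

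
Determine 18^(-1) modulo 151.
Since 151 is prime, by Fermat 18^(-1) ≡ 18^{149} ≡ 42 mod 151. Verify: 18 × 42 = 756 ≡ 1 mod 151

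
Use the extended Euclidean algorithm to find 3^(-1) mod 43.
Extended GCD: 3(-14) + 43(1) = 1. So 3^(-1) ≡ -14 ≡ 29 (mod 43). Verify: 3 × 29 = 87 ≡ 1 (mod 43)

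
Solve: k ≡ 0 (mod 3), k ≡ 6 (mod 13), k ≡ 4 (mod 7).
M = 3 × 13 × 7 = 273. M₁ = 91, y₁ ≡ 1 (mod 3). M₂ = 21, y₂ ≡ 5 (mod 13). M₃ = 39, y₃ ≡ 2 (mod 7). k = 0×91×1 + 6×21×5 + 4×39×2 ≡ 123 (mod 273)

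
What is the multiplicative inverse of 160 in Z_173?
Since 173 is prime, by Fermat 160^(-1) ≡ 160^{171} ≡ 133 mod 173. Verify: 160 × 133 = 21280 ≡ 1 mod 173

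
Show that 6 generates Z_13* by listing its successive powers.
6^1, 6^2, ..., 6^{12} mod 13: [6, 10, 8, 9, 2, 12, 7, 3, 5, 4, 11, 1]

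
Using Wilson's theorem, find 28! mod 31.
(30)! = (28)! × (29) × (30) ≡ -1 mod 31. So (28)! ≡ -1 × [(30)(29)]^(-1) ≡ 15 mod 31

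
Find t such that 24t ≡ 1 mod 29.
Since 29 is prime, by Fermat 24^(-1) ≡ 24^{27} ≡ 23 mod 29. Verify: 24 × 23 = 552 ≡ 1 mod 29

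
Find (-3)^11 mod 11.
Using Fermat: (-3)^{10} ≡ 1 mod 11. 11 ≡ 1 mod 10. So (-3)^{11} ≡ (-3)^{1} ≡ 8 mod 11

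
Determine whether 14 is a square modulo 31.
By Euler's criterion: 14^{15} ≡ 1 mod 31. Since this equals 1, 14 is a QR.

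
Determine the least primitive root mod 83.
g = 2. Powers: [2, 4, 8, 16, 32, 64, 45, ...] generates all 82 non-zero residues.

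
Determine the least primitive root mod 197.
g = 2. Powers: [2, 4, 8, 16, 32, 64, 128, 59, 118, 39, ...] generates all 196 non-zero residues.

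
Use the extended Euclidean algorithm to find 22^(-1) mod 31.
Extended GCD: 22(-7) + 31(5) = 1. So 22^(-1) ≡ -7 ≡ 24 (mod 31). Verify: 22 × 24 = 528 ≡ 1 (mod 31)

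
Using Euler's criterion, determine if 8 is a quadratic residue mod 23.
By Euler's criterion: 8^{11} ≡ 1 mod 23. Since this equals 1, 8 is a QR.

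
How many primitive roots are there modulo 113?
Number of primitive roots mod 113 = φ(p-1) = φ(112) = 48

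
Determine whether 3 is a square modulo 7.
By Euler's criterion: 3^{3} ≡ 6 (mod 7). Since this equals -1 (≡ 6), 3 is not a QR.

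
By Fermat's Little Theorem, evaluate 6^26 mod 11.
By Fermat: 6^{10} ≡ 1 mod 11. 26 = 2×10 + 6. So 6^{26} ≡ 6^{6} ≡ 5 mod 11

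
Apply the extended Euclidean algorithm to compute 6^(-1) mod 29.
Extended GCD: 6(5) + 29(-1) = 1. So 6^(-1) ≡ 5 mod 29. Verify: 6 × 5 = 30 ≡ 1 mod 29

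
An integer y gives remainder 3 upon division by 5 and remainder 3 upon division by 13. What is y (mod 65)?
M = 5 × 13 = 65. M₁ = 13, y₁ ≡ 2 (mod 5). M₂ = 5, y₂ ≡ 8 (mod 13). y = 3×13×2 + 3×5×8 ≡ 3 (mod 65)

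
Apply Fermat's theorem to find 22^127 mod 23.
By Fermat: 22^{22} ≡ 1 mod 23. 127 = 5×22 + 17. So 22^{127} ≡ 22^{17} ≡ 22 mod 23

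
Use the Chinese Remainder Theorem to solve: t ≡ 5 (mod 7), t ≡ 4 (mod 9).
M = 7 × 9 = 63. M₁ = 9, y₁ ≡ 4 (mod 7). M₂ = 7, y₂ ≡ 4 (mod 9). t = 5×9×4 + 4×7×4 ≡ 40 (mod 63)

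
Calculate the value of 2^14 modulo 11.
Using Fermat: 2^{10} ≡ 1 mod 11. 14 ≡ 4 mod 10. So 2^{14} ≡ 2^{4} ≡ 5 mod 11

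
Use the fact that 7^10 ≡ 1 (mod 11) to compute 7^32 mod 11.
By Fermat: 7^{10} ≡ 1 (mod 11). 32 = 3×10 + 2. So 7^{32} ≡ 7^{2} ≡ 5 (mod 11)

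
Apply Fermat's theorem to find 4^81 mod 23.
By Fermat: 4^{22} ≡ 1 mod 23. 81 = 3×22 + 15. So 4^{81} ≡ 4^{15} ≡ 3 mod 23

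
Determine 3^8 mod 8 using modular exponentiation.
By repeated squaring mod 8: 3^{1}≡3, 3^{2}≡1, 3^{4}≡1, 3^{8}≡1. So 3^{8} ≡ 1 mod 8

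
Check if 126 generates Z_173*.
126^{86} ≡ 1 (mod 173) and 86 < 172, so ord_173(126) = 86 ≠ 172 and 126 is not a primitive root.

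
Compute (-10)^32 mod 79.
By repeated squaring mod 79: (-10)^{1}≡69, (-10)^{2}≡21, (-10)^{4}≡46, (-10)^{8}≡62, (-10)^{16}≡52, (-10)^{32}≡18. So (-10)^{32} ≡ 18 mod 79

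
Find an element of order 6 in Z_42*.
5 has order 6 mod 42 since 5^{6} ≡ 1 mod 42 and no smaller power works.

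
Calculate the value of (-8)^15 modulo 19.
By repeated squaring mod 19: (-8)^{1}≡11, (-8)^{2}≡7, (-8)^{4}≡11, (-8)^{8}≡7. Then (-8)^{15} = (-8)^{8+4+2+1} ≡ 7 × 11 × 7 × 11 ≡ 1 mod 19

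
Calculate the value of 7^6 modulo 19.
By repeated squaring mod 19: 7^{1}≡7, 7^{2}≡11, 7^{4}≡7. Then 7^{6} = 7^{4+2} ≡ 7 × 11 ≡ 1 mod 19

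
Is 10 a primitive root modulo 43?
10^{21} ≡ 1 mod 43 and 21 < 42, so ord_43(10) = 21 ≠ 42 and 10 is not a primitive root.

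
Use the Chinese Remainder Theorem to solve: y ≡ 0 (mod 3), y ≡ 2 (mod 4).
M = 3 × 4 = 12. M₁ = 4, y₁ ≡ 1 (mod 3). M₂ = 3, y₂ ≡ 3 (mod 4). y = 0×4×1 + 2×3×3 ≡ 6 (mod 12)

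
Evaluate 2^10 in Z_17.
By repeated squaring mod 17: 2^{1}≡2, 2^{2}≡4, 2^{4}≡16, 2^{8}≡1. Then 2^{10} = 2^{8+2} ≡ 1 × 4 ≡ 4 mod 17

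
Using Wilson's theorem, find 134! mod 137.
(136)! = (134)! × (135) × (136) ≡ -1 mod 137. So (134)! ≡ -1 × [(136)(135)]^(-1) ≡ 68 mod 137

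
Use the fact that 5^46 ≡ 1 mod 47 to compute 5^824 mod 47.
By Fermat: 5^{46} ≡ 1 mod 47. 824 ≡ 42 mod 46. So 5^{824} ≡ 5^{42} ≡ 37 mod 47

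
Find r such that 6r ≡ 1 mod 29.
Since 29 is prime, by Fermat 6^(-1) ≡ 6^{27} ≡ 5 mod 29. Verify: 6 × 5 = 30 ≡ 1 mod 29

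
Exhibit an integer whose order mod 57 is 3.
7 has order 3 mod 57 since 7^{3} ≡ 1 mod 57 and no smaller power works.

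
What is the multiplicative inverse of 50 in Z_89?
Since 89 is prime, by Fermat 50^(-1) ≡ 50^{87} ≡ 73 mod 89. Verify: 50 × 73 = 3650 ≡ 1 mod 89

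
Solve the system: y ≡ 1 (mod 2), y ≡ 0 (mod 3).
M = 2 × 3 = 6. M₁ = 3, y₁ ≡ 1 (mod 2). M₂ = 2, y₂ ≡ 2 (mod 3). y = 1×3×1 + 0×2×2 ≡ 3 (mod 6)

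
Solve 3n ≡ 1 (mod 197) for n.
Since 197 is prime, by Fermat 3^(-1) ≡ 3^{195} ≡ 66 (mod 197). Verify: 3 × 66 = 198 ≡ 1 (mod 197)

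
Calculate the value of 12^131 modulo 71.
Using Fermat: 12^{70} ≡ 1 mod 71. 131 ≡ 61 mod 70. So 12^{131} ≡ 12^{61} ≡ 27 mod 71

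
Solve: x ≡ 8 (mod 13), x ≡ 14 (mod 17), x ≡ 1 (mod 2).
M = 13 × 17 × 2 = 442. M₁ = 34, y₁ ≡ 5 (mod 13). M₂ = 26, y₂ ≡ 2 (mod 17). M₃ = 221, y₃ ≡ 1 (mod 2). x = 8×34×5 + 14×26×2 + 1×221×1 ≡ 99 (mod 442)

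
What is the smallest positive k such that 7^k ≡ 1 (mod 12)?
Powers of 7 mod 12: 7^1≡7, 7^2≡1. So the order of 7 is 2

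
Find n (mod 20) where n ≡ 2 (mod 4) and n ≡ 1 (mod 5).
M = 4 × 5 = 20. M₁ = 5, y₁ ≡ 1 (mod 4). M₂ = 4, y₂ ≡ 4 (mod 5). n = 2×5×1 + 1×4×4 ≡ 6 (mod 20)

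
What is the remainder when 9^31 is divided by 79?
By repeated squaring mod 79: 9^{1}≡9, 9^{2}≡2, 9^{4}≡4, 9^{8}≡16, 9^{16}≡19. Then 9^{31} = 9^{16+8+4+2+1} ≡ 19 × 16 × 4 × 2 × 9 ≡ 5 mod 79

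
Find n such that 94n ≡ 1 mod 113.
Since 113 is prime, by Fermat 94^(-1) ≡ 94^{111} ≡ 107 mod 113. Verify: 94 × 107 = 10058 ≡ 1 mod 113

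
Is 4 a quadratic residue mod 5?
By Euler's criterion: 4^{2} ≡ 1 (mod 5). Since this equals 1, 4 is a QR.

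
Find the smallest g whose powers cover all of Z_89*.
g = 3. For each prime q|88: 3^{44}≡88, 3^{8}≡64, none ≡ 1, so ord_89(3) = 88 and 3 is a primitive root.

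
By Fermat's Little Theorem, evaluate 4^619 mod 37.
By Fermat: 4^{36} ≡ 1 mod 37. 619 ≡ 7 mod 36. So 4^{619} ≡ 4^{7} ≡ 30 mod 37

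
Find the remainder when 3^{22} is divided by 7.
By Fermat: 3^{6} ≡ 1 mod 7. 22 = 3×6 + 4. So 3^{22} ≡ 3^{4} ≡ 4 mod 7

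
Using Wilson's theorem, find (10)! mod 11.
By Wilson's theorem, (10)! ≡ -1 ≡ 10 mod 11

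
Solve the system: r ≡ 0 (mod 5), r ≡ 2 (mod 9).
M = 5 × 9 = 45. M₁ = 9, y₁ ≡ 4 (mod 5). M₂ = 5, y₂ ≡ 2 (mod 9). r = 0×9×4 + 2×5×2 ≡ 20 (mod 45)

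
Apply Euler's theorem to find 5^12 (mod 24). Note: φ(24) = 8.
By Euler: 5^{8} ≡ 1 (mod 24) since gcd(5, 24) = 1. 12 = 1×8 + 4. So 5^{12} ≡ 5^{4} ≡ 1 (mod 24)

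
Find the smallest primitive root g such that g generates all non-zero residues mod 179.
g = 2. For each prime q|178: 2^{89}≡178, 2^{2}≡4, none ≡ 1, so ord_179(2) = 178 and 2 is a primitive root.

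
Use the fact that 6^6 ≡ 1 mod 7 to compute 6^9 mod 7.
By Fermat: 6^{6} ≡ 1 mod 7. So 6^{9} = 6^{6} · 6^{3} ≡ 6^{3} ≡ 6 mod 7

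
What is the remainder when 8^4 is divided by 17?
8^{4} = 4096 ≡ 16 mod 17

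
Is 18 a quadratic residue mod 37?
By Euler's criterion: 18^{18} ≡ 36 mod 37. Since this equals -1 (≡ 36), 18 is not a QR.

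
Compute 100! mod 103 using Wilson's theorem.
(102)! = (100)! × (101) × (102) ≡ -1 mod 103. So (100)! ≡ -1 × [(102)(101)]^(-1) ≡ 51 mod 103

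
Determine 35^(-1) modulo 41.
Since 41 is prime, by Fermat 35^(-1) ≡ 35^{39} ≡ 34 mod 41. Verify: 35 × 34 = 1190 ≡ 1 mod 41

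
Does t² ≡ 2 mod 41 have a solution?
By Euler's criterion: 2^{20} ≡ 1 mod 41. Since this equals 1, 2 is a QR.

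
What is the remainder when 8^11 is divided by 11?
Using Fermat: 8^{10} ≡ 1 mod 11. 11 ≡ 1 mod 10. So 8^{11} ≡ 8^{1} ≡ 8 mod 11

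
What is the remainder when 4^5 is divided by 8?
By repeated squaring mod 8: 4^{1}≡4, 4^{2}≡0, 4^{4}≡0. Then 4^{5} = 4^{4+1} ≡ 0 × 4 ≡ 0 mod 8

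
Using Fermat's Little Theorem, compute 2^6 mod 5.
By Fermat: 2^{4} ≡ 1 mod 5. So 2^{6} = 2^{4} · 2^{2} ≡ 2^{2} ≡ 4 mod 5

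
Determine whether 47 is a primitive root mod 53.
47^{13} ≡ 1 mod 53 and 13 < 52, so ord_53(47) = 13 ≠ 52 and 47 is not a primitive root.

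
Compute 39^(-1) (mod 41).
Since 41 is prime, by Fermat 39^(-1) ≡ 39^{39} ≡ 20 (mod 41). Verify: 39 × 20 = 780 ≡ 1 (mod 41)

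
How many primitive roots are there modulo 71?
A prime p has φ(p-1) primitive roots; here φ(70) = 24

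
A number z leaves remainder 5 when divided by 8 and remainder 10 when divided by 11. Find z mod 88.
M = 8 × 11 = 88. M₁ = 11, y₁ ≡ 3 mod 8. M₂ = 8, y₂ ≡ 7 mod 11. z = 5×11×3 + 10×8×7 ≡ 21 mod 88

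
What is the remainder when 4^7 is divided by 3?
Using Fermat: 4^{2} ≡ 1 (mod 3). 7 ≡ 1 (mod 2). So 4^{7} ≡ 4^{1} ≡ 1 (mod 3)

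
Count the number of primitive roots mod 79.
A prime p has φ(p-1) primitive roots; here φ(78) = 24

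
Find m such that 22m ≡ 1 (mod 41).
Since 41 is prime, by Fermat 22^(-1) ≡ 22^{39} ≡ 28 (mod 41). Verify: 22 × 28 = 616 ≡ 1 (mod 41)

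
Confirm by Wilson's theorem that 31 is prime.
(30)! mod 31 = 30. Since this equals -1 mod 31, Wilson confirms 31 is prime.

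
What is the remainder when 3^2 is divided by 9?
3^{2} = 9 ≡ 0 (mod 9)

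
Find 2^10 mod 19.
By repeated squaring mod 19: 2^{1}≡2, 2^{2}≡4, 2^{4}≡16, 2^{8}≡9. Then 2^{10} = 2^{8+2} ≡ 9 × 4 ≡ 17 mod 19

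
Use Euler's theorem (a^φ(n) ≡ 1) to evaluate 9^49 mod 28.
By Euler: 9^{12} ≡ 1 (mod 28) since gcd(9, 28) = 1. 49 = 4×12 + 1. So 9^{49} ≡ 9^{1} ≡ 9 (mod 28)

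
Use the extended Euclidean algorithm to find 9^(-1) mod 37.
Extended GCD: 9(-4) + 37(1) = 1. So 9^(-1) ≡ -4 ≡ 33 mod 37. Verify: 9 × 33 = 297 ≡ 1 mod 37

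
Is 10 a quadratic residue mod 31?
By Euler's criterion: 10^{15} ≡ 1 mod 31. Since this equals 1, 10 is a QR.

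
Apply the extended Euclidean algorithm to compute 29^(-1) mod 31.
Extended GCD: 29(15) + 31(-14) = 1. So 29^(-1) ≡ 15 (mod 31). Verify: 29 × 15 = 435 ≡ 1 (mod 31)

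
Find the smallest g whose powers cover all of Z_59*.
g = 2. Powers: [2, 4, 8, 16, 32, 5, 10, ...] generates all 58 non-zero residues.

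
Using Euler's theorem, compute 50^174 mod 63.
By Euler: 50^{36} ≡ 1 mod 63 since gcd(50, 63) = 1. 174 = 4×36 + 30. So 50^{174} ≡ 50^{30} ≡ 1 mod 63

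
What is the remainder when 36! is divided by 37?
By Wilson's theorem, (36)! ≡ -1 ≡ 36 (mod 37)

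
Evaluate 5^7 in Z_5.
By repeated squaring mod 5: 5^{1}≡0, 5^{2}≡0, 5^{4}≡0. Then 5^{7} = 5^{4+2+1} ≡ 0 × 0 × 0 ≡ 0 mod 5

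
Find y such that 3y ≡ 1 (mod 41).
Since 41 is prime, by Fermat 3^(-1) ≡ 3^{39} ≡ 14 (mod 41). Verify: 3 × 14 = 42 ≡ 1 (mod 41)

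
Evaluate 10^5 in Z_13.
By repeated squaring (mod 13): 10^{1}≡10, 10^{2}≡9, 10^{4}≡3. Then 10^{5} = 10^{4+1} ≡ 3 × 10 ≡ 4 (mod 13)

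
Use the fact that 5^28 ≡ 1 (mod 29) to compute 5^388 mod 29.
By Fermat: 5^{28} ≡ 1 (mod 29). 388 ≡ 24 (mod 28). So 5^{388} ≡ 5^{24} ≡ 20 (mod 29)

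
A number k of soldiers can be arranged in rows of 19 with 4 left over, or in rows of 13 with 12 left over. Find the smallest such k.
M = 19 × 13 = 247. M₁ = 13, y₁ ≡ 3 (mod 19). M₂ = 19, y₂ ≡ 11 (mod 13). k = 4×13×3 + 12×19×11 ≡ 194 (mod 247)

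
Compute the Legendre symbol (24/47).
(24/47) = 24^{23} mod 47 = 1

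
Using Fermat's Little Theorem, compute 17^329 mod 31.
By Fermat: 17^{30} ≡ 1 (mod 31). 329 ≡ 29 (mod 30). So 17^{329} ≡ 17^{29} ≡ 11 (mod 31)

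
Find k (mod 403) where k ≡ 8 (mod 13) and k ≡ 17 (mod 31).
M = 13 × 31 = 403. M₁ = 31, y₁ ≡ 8 (mod 13). M₂ = 13, y₂ ≡ 12 (mod 31). k = 8×31×8 + 17×13×12 ≡ 203 (mod 403)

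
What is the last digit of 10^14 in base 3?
Using Fermat: 10^{2} ≡ 1 mod 3. 14 ≡ 0 mod 2. So 10^{14} ≡ 10^{0} ≡ 1 mod 3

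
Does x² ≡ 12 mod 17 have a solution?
By Euler's criterion: 12^{8} ≡ 16 mod 17. Since this equals -1 (≡ 16), 12 is not a QR.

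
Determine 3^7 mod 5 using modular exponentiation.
Using Fermat: 3^{4} ≡ 1 mod 5. 7 ≡ 3 mod 4. So 3^{7} ≡ 3^{3} ≡ 2 mod 5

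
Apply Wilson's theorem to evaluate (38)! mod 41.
(40)! = (38)! × (39) × (40) ≡ -1 (mod 41). So (38)! ≡ -1 × [(40)(39)]^(-1) ≡ 20 (mod 41)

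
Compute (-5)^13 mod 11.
Using Fermat: (-5)^{10} ≡ 1 (mod 11). 13 ≡ 3 (mod 10). So (-5)^{13} ≡ (-5)^{3} ≡ 7 (mod 11)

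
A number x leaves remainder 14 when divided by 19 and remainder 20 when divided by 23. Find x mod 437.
M = 19 × 23 = 437. M₁ = 23, y₁ ≡ 5 mod 19. M₂ = 19, y₂ ≡ 17 mod 23. x = 14×23×5 + 20×19×17 ≡ 204 mod 437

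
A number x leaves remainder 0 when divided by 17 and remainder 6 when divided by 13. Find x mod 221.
M = 17 × 13 = 221. M₁ = 13, y₁ ≡ 4 mod 17. M₂ = 17, y₂ ≡ 10 mod 13. x = 0×13×4 + 6×17×10 ≡ 136 mod 221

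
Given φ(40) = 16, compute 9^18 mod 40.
By Euler: 9^{16} ≡ 1 mod 40 since gcd(9, 40) = 1. 18 = 1×16 + 2. So 9^{18} ≡ 9^{2} ≡ 1 mod 40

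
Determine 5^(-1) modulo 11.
Since 11 is prime, by Fermat 5^(-1) ≡ 5^{9} ≡ 9 mod 11. Verify: 5 × 9 = 45 ≡ 1 mod 11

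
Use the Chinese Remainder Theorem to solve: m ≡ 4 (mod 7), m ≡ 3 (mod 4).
M = 7 × 4 = 28. M₁ = 4, y₁ ≡ 2 (mod 7). M₂ = 7, y₂ ≡ 3 (mod 4). m = 4×4×2 + 3×7×3 ≡ 11 (mod 28)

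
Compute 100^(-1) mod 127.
Since 127 is prime, by Fermat 100^(-1) ≡ 100^{125} ≡ 47 mod 127. Verify: 100 × 47 = 4700 ≡ 1 mod 127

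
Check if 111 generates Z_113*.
111^{28} ≡ 1 (mod 113) and 28 < 112, so ord_113(111) = 28 ≠ 112 and 111 is not a primitive root.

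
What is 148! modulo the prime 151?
(150)! = (148)! × (149) × (150) ≡ -1 mod 151. So (148)! ≡ -1 × [(150)(149)]^(-1) ≡ 75 mod 151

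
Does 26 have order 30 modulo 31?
26^{6} ≡ 1 mod 31 and 6 < 30, so ord_31(26) = 6 ≠ 30 and 26 is not a primitive root.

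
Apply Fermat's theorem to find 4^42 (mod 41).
By Fermat: 4^{40} ≡ 1 (mod 41). So 4^{42} = 4^{40} · 4^{2} ≡ 4^{2} ≡ 16 (mod 41)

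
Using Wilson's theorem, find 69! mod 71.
(70)! = (69)! × (70) ≡ -1 (mod 71). So (69)! ≡ -1 × (70)^(-1) ≡ (-1)×(-1) = 1 (mod 71)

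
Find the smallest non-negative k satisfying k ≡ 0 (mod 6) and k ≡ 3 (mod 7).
M = 6 × 7 = 42. M₁ = 7, y₁ ≡ 1 (mod 6). M₂ = 6, y₂ ≡ 6 (mod 7). k = 0×7×1 + 3×6×6 ≡ 24 (mod 42)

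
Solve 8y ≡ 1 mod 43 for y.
Since 43 is prime, by Fermat 8^(-1) ≡ 8^{41} ≡ 27 mod 43. Verify: 8 × 27 = 216 ≡ 1 mod 43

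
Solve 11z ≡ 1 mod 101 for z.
Since 101 is prime, by Fermat 11^(-1) ≡ 11^{99} ≡ 46 mod 101. Verify: 11 × 46 = 506 ≡ 1 mod 101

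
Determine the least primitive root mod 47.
g = 5. For each prime q|46: 5^{23}≡46, 5^{2}≡25, none ≡ 1, so ord_47(5) = 46 and 5 is a primitive root.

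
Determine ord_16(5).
Powers of 5 mod 16: 5^1≡5, 5^2≡9, 5^3≡13, 5^4≡1. Order = 4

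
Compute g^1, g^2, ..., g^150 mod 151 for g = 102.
102^1, 102^2, ..., 102^{150} mod 151: [102, 136, 131, 74, 149, 98, 30, 40, 3, 4, 106, 91, 71, 145, 143, 90, 120, 9, 12, 16, 122, 62, 133, 127, 119, 58, 27, 36, 48, 64, 35, 97, 79, 55, 23, 81, 108, 144, 41, 105, 140, 86, 14, 69, 92, 22, 130, 123, 13, 118, 107, 42, 56, 125, 66, 88, 67, 39, 52, 19, 126, 17, 73, 47, 113, 50, 117, 5, 57, 76, 51, 68, 141, 37, 150, 49, 15, 20, 77, 2, 53, 121, 111, 148, 147, 45, 60, 80, 6, 8, 61, 31, 142, 139, 135, 29, 89, 18, 24, 32, 93, 124, 115, 103, 87, 116, 54, 72, 96, 128, 70, 43, 7, 110, 46, 11, 65, 137, 82, 59, 129, 21, 28, 138, 33, 44, 109, 95, 26, 85, 63, 84, 112, 99, 132, 25, 134, 78, 104, 38, 101, 34, 146, 94, 75, 100, 83, 10, 114, 1]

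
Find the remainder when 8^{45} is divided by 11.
By Fermat: 8^{10} ≡ 1 mod 11. 45 = 4×10 + 5. So 8^{45} ≡ 8^{5} ≡ 10 mod 11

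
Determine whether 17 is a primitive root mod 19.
17^{9} ≡ 1 mod 19 and 9 < 18, so ord_19(17) = 9 ≠ 18 and 17 is not a primitive root.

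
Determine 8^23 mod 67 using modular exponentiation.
By repeated squaring (mod 67): 8^{1}≡8, 8^{2}≡64, 8^{4}≡9, 8^{8}≡14, 8^{16}≡62. Then 8^{23} = 8^{16+4+2+1} ≡ 62 × 9 × 64 × 8 ≡ 8 (mod 67)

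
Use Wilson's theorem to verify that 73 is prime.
(72)! mod 73 = 72. Since this equals -1 (mod 73), Wilson confirms 73 is prime.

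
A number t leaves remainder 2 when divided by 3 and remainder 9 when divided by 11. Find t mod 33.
M = 3 × 11 = 33. M₁ = 11, y₁ ≡ 2 mod 3. M₂ = 3, y₂ ≡ 4 mod 11. t = 2×11×2 + 9×3×4 ≡ 20 mod 33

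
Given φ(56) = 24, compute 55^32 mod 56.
By Euler: 55^{24} ≡ 1 mod 56 since gcd(55, 56) = 1. 32 = 1×24 + 8. So 55^{32} ≡ 55^{8} ≡ 1 mod 56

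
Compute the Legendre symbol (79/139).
(79/139) = 79^{69} mod 139 = 1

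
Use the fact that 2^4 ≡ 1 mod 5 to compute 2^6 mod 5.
By Fermat: 2^{4} ≡ 1 mod 5. So 2^{6} = 2^{4} · 2^{2} ≡ 2^{2} ≡ 4 mod 5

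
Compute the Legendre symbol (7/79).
(7/79) = 7^{39} mod 79 = -1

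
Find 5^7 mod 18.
By repeated squaring mod 18: 5^{1}≡5, 5^{2}≡7, 5^{4}≡13. Then 5^{7} = 5^{4+2+1} ≡ 13 × 7 × 5 ≡ 5 mod 18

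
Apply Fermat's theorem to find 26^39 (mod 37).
By Fermat: 26^{36} ≡ 1 (mod 37). So 26^{39} = 26^{36} · 26^{3} ≡ 26^{3} ≡ 1 (mod 37)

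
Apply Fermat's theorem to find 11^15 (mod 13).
By Fermat: 11^{12} ≡ 1 (mod 13). So 11^{15} = 11^{12} · 11^{3} ≡ 11^{3} ≡ 5 (mod 13)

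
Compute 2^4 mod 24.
2^{4} = 16 ≡ 16 (mod 24)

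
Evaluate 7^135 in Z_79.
Using Fermat: 7^{78} ≡ 1 mod 79. 135 ≡ 57 mod 78. So 7^{135} ≡ 7^{57} ≡ 14 mod 79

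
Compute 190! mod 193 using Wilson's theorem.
(192)! = (190)! × (191) × (192) ≡ -1 mod 193. So (190)! ≡ -1 × [(192)(191)]^(-1) ≡ 96 mod 193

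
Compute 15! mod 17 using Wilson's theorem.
(16)! = (15)! × (16) ≡ -1 mod 17. So (15)! ≡ -1 × (16)^(-1) ≡ (-1)×(-1) = 1 mod 17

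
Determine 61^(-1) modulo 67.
Since 67 is prime, by Fermat 61^(-1) ≡ 61^{65} ≡ 11 (mod 67). Verify: 61 × 11 = 671 ≡ 1 (mod 67)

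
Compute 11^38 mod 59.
By repeated squaring (mod 59): 11^{1}≡11, 11^{2}≡3, 11^{4}≡9, 11^{8}≡22, 11^{16}≡12, 11^{32}≡26. Then 11^{38} = 11^{32+4+2} ≡ 26 × 9 × 3 ≡ 53 (mod 59)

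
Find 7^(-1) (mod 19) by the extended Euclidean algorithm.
Extended GCD: 7(-8) + 19(3) = 1. So 7^(-1) ≡ -8 ≡ 11 (mod 19). Verify: 7 × 11 = 77 ≡ 1 (mod 19)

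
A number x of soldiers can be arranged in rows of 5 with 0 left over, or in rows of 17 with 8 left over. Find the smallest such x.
M = 5 × 17 = 85. M₁ = 17, y₁ ≡ 3 (mod 5). M₂ = 5, y₂ ≡ 7 (mod 17). x = 0×17×3 + 8×5×7 ≡ 25 (mod 85)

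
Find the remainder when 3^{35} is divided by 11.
By Fermat: 3^{10} ≡ 1 mod 11. 35 = 3×10 + 5. So 3^{35} ≡ 3^{5} ≡ 1 mod 11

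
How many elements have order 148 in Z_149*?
There are φ(149-1) = φ(148) = 72 primitive roots modulo 149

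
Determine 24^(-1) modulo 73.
Since 73 is prime, by Fermat 24^(-1) ≡ 24^{71} ≡ 70 mod 73. Verify: 24 × 70 = 1680 ≡ 1 mod 73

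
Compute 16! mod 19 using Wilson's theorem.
(18)! = (16)! × (17) × (18) ≡ -1 mod 19. So (16)! ≡ -1 × [(18)(17)]^(-1) ≡ 9 mod 19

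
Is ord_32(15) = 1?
Powers of 15 mod 32: 15^1≡15, 15^2≡1. 15^1≡15≢1, so ord ≠ 1. No, the actual order is 2.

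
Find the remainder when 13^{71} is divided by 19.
By Fermat: 13^{18} ≡ 1 (mod 19). 71 = 3×18 + 17. So 13^{71} ≡ 13^{17} ≡ 3 (mod 19)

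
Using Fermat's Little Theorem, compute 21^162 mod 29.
By Fermat: 21^{28} ≡ 1 mod 29. 162 = 5×28 + 22. So 21^{162} ≡ 21^{22} ≡ 9 mod 29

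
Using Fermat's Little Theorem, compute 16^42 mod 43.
By Fermat's Little Theorem, 16^{42} ≡ 1 mod 43 since 43 is prime and gcd(16, 43) = 1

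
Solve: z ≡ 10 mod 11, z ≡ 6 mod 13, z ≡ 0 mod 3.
M = 11 × 13 × 3 = 429. M₁ = 39, y₁ ≡ 2 mod 11. M₂ = 33, y₂ ≡ 2 mod 13. M₃ = 143, y₃ ≡ 2 mod 3. z = 10×39×2 + 6×33×2 + 0×143×2 ≡ 318 mod 429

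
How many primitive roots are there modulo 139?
A prime p has φ(p-1) primitive roots; here φ(138) = 44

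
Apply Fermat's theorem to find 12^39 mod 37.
By Fermat: 12^{36} ≡ 1 mod 37. So 12^{39} = 12^{36} · 12^{3} ≡ 12^{3} ≡ 26 mod 37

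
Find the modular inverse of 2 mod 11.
Since 11 is prime, by Fermat 2^(-1) ≡ 2^{9} ≡ 6 (mod 11). Verify: 2 × 6 = 12 ≡ 1 (mod 11)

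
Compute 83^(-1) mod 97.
Since 97 is prime, by Fermat 83^(-1) ≡ 83^{95} ≡ 90 mod 97. Verify: 83 × 90 = 7470 ≡ 1 mod 97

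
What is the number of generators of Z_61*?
Number of primitive roots mod 61 = φ(p-1) = φ(60) = 16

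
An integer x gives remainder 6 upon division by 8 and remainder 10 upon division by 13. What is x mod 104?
M = 8 × 13 = 104. M₁ = 13, y₁ ≡ 5 mod 8. M₂ = 8, y₂ ≡ 5 mod 13. x = 6×13×5 + 10×8×5 ≡ 62 mod 104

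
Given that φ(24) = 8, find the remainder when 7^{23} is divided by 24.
By Euler: 7^{8} ≡ 1 mod 24 since gcd(7, 24) = 1. 23 = 2×8 + 7. So 7^{23} ≡ 7^{7} ≡ 7 mod 24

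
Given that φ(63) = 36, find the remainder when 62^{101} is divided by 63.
By Euler: 62^{36} ≡ 1 (mod 63) since gcd(62, 63) = 1. 101 = 2×36 + 29. So 62^{101} ≡ 62^{29} ≡ 62 (mod 63)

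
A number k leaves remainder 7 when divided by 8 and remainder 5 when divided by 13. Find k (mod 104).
M = 8 × 13 = 104. M₁ = 13, y₁ ≡ 5 (mod 8). M₂ = 8, y₂ ≡ 5 (mod 13). k = 7×13×5 + 5×8×5 ≡ 31 (mod 104)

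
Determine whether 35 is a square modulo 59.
By Euler's criterion: 35^{29} ≡ 1 (mod 59). Since this equals 1, 35 is a QR.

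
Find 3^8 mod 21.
By repeated squaring mod 21: 3^{1}≡3, 3^{2}≡9, 3^{4}≡18, 3^{8}≡9. So 3^{8} ≡ 9 mod 21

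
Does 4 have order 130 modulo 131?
4^{65} ≡ 1 mod 131 and 65 < 130, so ord_131(4) = 65 ≠ 130 and 4 is not a primitive root.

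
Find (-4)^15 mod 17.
By repeated squaring mod 17: (-4)^{1}≡13, (-4)^{2}≡16, (-4)^{4}≡1, (-4)^{8}≡1. Then (-4)^{15} = (-4)^{8+4+2+1} ≡ 1 × 1 × 16 × 13 ≡ 4 mod 17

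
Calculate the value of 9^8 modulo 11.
By repeated squaring (mod 11): 9^{1}≡9, 9^{2}≡4, 9^{4}≡5, 9^{8}≡3. So 9^{8} ≡ 3 (mod 11)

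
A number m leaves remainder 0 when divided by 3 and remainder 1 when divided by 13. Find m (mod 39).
M = 3 × 13 = 39. M₁ = 13, y₁ ≡ 1 (mod 3). M₂ = 3, y₂ ≡ 9 (mod 13). m = 0×13×1 + 1×3×9 ≡ 27 (mod 39)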